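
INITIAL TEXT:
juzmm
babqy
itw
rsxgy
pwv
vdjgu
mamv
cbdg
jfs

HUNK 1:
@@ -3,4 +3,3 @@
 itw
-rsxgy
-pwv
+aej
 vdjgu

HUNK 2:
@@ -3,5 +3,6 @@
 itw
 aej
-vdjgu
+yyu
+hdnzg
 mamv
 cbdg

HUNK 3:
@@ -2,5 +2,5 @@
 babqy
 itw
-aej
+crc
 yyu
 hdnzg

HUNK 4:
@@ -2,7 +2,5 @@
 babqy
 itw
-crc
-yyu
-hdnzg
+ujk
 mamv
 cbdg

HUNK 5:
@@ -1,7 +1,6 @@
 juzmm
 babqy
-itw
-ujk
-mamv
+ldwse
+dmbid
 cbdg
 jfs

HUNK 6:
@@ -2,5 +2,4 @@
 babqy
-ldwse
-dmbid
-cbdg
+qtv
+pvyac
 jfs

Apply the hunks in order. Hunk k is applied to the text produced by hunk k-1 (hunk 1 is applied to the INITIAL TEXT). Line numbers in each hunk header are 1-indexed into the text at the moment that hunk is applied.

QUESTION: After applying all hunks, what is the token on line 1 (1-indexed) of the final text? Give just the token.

Hunk 1: at line 3 remove [rsxgy,pwv] add [aej] -> 8 lines: juzmm babqy itw aej vdjgu mamv cbdg jfs
Hunk 2: at line 3 remove [vdjgu] add [yyu,hdnzg] -> 9 lines: juzmm babqy itw aej yyu hdnzg mamv cbdg jfs
Hunk 3: at line 2 remove [aej] add [crc] -> 9 lines: juzmm babqy itw crc yyu hdnzg mamv cbdg jfs
Hunk 4: at line 2 remove [crc,yyu,hdnzg] add [ujk] -> 7 lines: juzmm babqy itw ujk mamv cbdg jfs
Hunk 5: at line 1 remove [itw,ujk,mamv] add [ldwse,dmbid] -> 6 lines: juzmm babqy ldwse dmbid cbdg jfs
Hunk 6: at line 2 remove [ldwse,dmbid,cbdg] add [qtv,pvyac] -> 5 lines: juzmm babqy qtv pvyac jfs
Final line 1: juzmm

Answer: juzmm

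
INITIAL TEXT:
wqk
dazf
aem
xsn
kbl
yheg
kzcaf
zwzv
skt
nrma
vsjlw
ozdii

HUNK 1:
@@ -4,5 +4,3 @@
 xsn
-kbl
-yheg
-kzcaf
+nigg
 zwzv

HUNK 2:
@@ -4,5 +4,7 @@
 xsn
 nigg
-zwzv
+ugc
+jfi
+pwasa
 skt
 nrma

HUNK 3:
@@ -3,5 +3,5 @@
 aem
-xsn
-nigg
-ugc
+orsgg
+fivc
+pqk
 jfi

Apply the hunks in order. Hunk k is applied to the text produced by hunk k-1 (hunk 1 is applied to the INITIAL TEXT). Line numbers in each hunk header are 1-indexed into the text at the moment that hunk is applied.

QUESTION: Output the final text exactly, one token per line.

Hunk 1: at line 4 remove [kbl,yheg,kzcaf] add [nigg] -> 10 lines: wqk dazf aem xsn nigg zwzv skt nrma vsjlw ozdii
Hunk 2: at line 4 remove [zwzv] add [ugc,jfi,pwasa] -> 12 lines: wqk dazf aem xsn nigg ugc jfi pwasa skt nrma vsjlw ozdii
Hunk 3: at line 3 remove [xsn,nigg,ugc] add [orsgg,fivc,pqk] -> 12 lines: wqk dazf aem orsgg fivc pqk jfi pwasa skt nrma vsjlw ozdii

Answer: wqk
dazf
aem
orsgg
fivc
pqk
jfi
pwasa
skt
nrma
vsjlw
ozdii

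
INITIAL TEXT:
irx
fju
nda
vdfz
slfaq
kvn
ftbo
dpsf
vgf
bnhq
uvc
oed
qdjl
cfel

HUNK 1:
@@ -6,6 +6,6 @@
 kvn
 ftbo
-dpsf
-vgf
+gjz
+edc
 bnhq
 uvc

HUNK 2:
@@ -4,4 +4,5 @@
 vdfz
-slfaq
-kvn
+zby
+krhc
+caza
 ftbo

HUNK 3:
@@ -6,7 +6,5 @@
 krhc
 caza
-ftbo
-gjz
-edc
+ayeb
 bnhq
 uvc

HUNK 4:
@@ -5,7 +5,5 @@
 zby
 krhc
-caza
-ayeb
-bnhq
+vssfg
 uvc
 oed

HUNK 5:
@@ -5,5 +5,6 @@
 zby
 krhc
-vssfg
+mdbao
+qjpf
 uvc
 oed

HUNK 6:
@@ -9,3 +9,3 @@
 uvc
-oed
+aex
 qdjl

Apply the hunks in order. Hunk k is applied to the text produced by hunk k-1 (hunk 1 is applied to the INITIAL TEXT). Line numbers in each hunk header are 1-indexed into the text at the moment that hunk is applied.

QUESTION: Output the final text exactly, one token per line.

Hunk 1: at line 6 remove [dpsf,vgf] add [gjz,edc] -> 14 lines: irx fju nda vdfz slfaq kvn ftbo gjz edc bnhq uvc oed qdjl cfel
Hunk 2: at line 4 remove [slfaq,kvn] add [zby,krhc,caza] -> 15 lines: irx fju nda vdfz zby krhc caza ftbo gjz edc bnhq uvc oed qdjl cfel
Hunk 3: at line 6 remove [ftbo,gjz,edc] add [ayeb] -> 13 lines: irx fju nda vdfz zby krhc caza ayeb bnhq uvc oed qdjl cfel
Hunk 4: at line 5 remove [caza,ayeb,bnhq] add [vssfg] -> 11 lines: irx fju nda vdfz zby krhc vssfg uvc oed qdjl cfel
Hunk 5: at line 5 remove [vssfg] add [mdbao,qjpf] -> 12 lines: irx fju nda vdfz zby krhc mdbao qjpf uvc oed qdjl cfel
Hunk 6: at line 9 remove [oed] add [aex] -> 12 lines: irx fju nda vdfz zby krhc mdbao qjpf uvc aex qdjl cfel

Answer: irx
fju
nda
vdfz
zby
krhc
mdbao
qjpf
uvc
aex
qdjl
cfel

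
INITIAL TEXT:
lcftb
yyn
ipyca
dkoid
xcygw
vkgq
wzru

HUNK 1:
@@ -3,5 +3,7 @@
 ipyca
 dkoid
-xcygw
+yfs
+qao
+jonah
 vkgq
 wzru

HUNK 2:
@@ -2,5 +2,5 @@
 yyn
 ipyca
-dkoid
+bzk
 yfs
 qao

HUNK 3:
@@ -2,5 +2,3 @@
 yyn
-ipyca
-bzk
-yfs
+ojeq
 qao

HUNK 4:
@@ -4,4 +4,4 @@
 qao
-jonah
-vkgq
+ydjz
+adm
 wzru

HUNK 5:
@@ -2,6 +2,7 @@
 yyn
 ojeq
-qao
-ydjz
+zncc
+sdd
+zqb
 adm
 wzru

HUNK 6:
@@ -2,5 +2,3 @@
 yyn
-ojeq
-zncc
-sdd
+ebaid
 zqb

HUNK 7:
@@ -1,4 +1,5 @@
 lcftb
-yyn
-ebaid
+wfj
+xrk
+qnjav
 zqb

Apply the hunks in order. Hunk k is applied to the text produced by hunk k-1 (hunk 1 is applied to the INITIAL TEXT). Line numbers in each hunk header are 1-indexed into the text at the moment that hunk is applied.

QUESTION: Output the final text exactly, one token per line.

Hunk 1: at line 3 remove [xcygw] add [yfs,qao,jonah] -> 9 lines: lcftb yyn ipyca dkoid yfs qao jonah vkgq wzru
Hunk 2: at line 2 remove [dkoid] add [bzk] -> 9 lines: lcftb yyn ipyca bzk yfs qao jonah vkgq wzru
Hunk 3: at line 2 remove [ipyca,bzk,yfs] add [ojeq] -> 7 lines: lcftb yyn ojeq qao jonah vkgq wzru
Hunk 4: at line 4 remove [jonah,vkgq] add [ydjz,adm] -> 7 lines: lcftb yyn ojeq qao ydjz adm wzru
Hunk 5: at line 2 remove [qao,ydjz] add [zncc,sdd,zqb] -> 8 lines: lcftb yyn ojeq zncc sdd zqb adm wzru
Hunk 6: at line 2 remove [ojeq,zncc,sdd] add [ebaid] -> 6 lines: lcftb yyn ebaid zqb adm wzru
Hunk 7: at line 1 remove [yyn,ebaid] add [wfj,xrk,qnjav] -> 7 lines: lcftb wfj xrk qnjav zqb adm wzru

Answer: lcftb
wfj
xrk
qnjav
zqb
adm
wzru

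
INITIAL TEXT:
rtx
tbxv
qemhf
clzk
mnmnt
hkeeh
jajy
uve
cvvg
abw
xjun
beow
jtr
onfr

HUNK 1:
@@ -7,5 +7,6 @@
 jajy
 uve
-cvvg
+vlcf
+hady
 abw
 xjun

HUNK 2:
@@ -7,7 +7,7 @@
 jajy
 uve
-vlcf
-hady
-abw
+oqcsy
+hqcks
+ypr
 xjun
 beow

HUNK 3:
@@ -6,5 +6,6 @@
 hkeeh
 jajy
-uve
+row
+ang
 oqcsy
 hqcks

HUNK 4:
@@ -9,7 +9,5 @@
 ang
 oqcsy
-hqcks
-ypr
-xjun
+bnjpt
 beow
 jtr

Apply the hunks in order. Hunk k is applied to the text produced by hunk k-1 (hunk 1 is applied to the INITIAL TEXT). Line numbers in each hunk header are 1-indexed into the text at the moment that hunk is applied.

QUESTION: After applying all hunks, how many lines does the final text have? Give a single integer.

Answer: 14

Derivation:
Hunk 1: at line 7 remove [cvvg] add [vlcf,hady] -> 15 lines: rtx tbxv qemhf clzk mnmnt hkeeh jajy uve vlcf hady abw xjun beow jtr onfr
Hunk 2: at line 7 remove [vlcf,hady,abw] add [oqcsy,hqcks,ypr] -> 15 lines: rtx tbxv qemhf clzk mnmnt hkeeh jajy uve oqcsy hqcks ypr xjun beow jtr onfr
Hunk 3: at line 6 remove [uve] add [row,ang] -> 16 lines: rtx tbxv qemhf clzk mnmnt hkeeh jajy row ang oqcsy hqcks ypr xjun beow jtr onfr
Hunk 4: at line 9 remove [hqcks,ypr,xjun] add [bnjpt] -> 14 lines: rtx tbxv qemhf clzk mnmnt hkeeh jajy row ang oqcsy bnjpt beow jtr onfr
Final line count: 14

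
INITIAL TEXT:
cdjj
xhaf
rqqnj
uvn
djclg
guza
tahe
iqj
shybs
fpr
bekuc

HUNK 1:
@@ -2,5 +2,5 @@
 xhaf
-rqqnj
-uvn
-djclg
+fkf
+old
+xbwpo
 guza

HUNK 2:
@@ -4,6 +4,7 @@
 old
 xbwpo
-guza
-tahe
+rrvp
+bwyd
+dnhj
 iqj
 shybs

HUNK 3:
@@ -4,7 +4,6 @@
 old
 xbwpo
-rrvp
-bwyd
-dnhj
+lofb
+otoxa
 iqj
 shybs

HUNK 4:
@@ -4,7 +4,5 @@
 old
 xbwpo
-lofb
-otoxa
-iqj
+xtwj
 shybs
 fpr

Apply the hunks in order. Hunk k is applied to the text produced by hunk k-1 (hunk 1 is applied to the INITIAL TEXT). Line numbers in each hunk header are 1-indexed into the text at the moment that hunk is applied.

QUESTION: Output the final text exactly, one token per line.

Hunk 1: at line 2 remove [rqqnj,uvn,djclg] add [fkf,old,xbwpo] -> 11 lines: cdjj xhaf fkf old xbwpo guza tahe iqj shybs fpr bekuc
Hunk 2: at line 4 remove [guza,tahe] add [rrvp,bwyd,dnhj] -> 12 lines: cdjj xhaf fkf old xbwpo rrvp bwyd dnhj iqj shybs fpr bekuc
Hunk 3: at line 4 remove [rrvp,bwyd,dnhj] add [lofb,otoxa] -> 11 lines: cdjj xhaf fkf old xbwpo lofb otoxa iqj shybs fpr bekuc
Hunk 4: at line 4 remove [lofb,otoxa,iqj] add [xtwj] -> 9 lines: cdjj xhaf fkf old xbwpo xtwj shybs fpr bekuc

Answer: cdjj
xhaf
fkf
old
xbwpo
xtwj
shybs
fpr
bekuc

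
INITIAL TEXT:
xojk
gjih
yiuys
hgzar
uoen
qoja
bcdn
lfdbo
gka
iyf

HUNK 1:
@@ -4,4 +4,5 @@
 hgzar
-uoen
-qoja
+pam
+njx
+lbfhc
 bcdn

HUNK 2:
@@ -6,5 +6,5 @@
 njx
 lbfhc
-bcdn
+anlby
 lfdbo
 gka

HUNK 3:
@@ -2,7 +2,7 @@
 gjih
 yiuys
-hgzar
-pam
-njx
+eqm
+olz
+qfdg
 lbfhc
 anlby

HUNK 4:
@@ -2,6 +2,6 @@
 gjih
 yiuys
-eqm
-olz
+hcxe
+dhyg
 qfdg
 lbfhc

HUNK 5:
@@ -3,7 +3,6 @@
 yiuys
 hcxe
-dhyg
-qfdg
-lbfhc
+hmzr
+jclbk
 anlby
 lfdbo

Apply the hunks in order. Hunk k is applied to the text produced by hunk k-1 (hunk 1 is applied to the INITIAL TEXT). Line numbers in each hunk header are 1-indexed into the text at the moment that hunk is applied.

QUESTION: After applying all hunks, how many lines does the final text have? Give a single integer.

Answer: 10

Derivation:
Hunk 1: at line 4 remove [uoen,qoja] add [pam,njx,lbfhc] -> 11 lines: xojk gjih yiuys hgzar pam njx lbfhc bcdn lfdbo gka iyf
Hunk 2: at line 6 remove [bcdn] add [anlby] -> 11 lines: xojk gjih yiuys hgzar pam njx lbfhc anlby lfdbo gka iyf
Hunk 3: at line 2 remove [hgzar,pam,njx] add [eqm,olz,qfdg] -> 11 lines: xojk gjih yiuys eqm olz qfdg lbfhc anlby lfdbo gka iyf
Hunk 4: at line 2 remove [eqm,olz] add [hcxe,dhyg] -> 11 lines: xojk gjih yiuys hcxe dhyg qfdg lbfhc anlby lfdbo gka iyf
Hunk 5: at line 3 remove [dhyg,qfdg,lbfhc] add [hmzr,jclbk] -> 10 lines: xojk gjih yiuys hcxe hmzr jclbk anlby lfdbo gka iyf
Final line count: 10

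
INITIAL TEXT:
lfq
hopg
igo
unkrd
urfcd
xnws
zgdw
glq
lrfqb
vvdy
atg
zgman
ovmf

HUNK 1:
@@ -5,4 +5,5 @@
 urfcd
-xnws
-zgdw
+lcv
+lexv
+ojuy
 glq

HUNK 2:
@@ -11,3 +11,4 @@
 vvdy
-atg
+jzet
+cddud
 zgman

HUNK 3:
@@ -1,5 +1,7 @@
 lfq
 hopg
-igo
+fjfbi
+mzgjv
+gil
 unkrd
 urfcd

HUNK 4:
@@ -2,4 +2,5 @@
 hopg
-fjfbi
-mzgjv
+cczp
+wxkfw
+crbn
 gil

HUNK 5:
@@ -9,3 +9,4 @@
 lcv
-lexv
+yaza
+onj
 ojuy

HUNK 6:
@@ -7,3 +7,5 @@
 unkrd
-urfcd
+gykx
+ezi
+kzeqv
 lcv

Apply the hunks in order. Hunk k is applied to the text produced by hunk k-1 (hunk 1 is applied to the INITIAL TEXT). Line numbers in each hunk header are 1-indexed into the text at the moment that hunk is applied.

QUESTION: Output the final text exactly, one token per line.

Hunk 1: at line 5 remove [xnws,zgdw] add [lcv,lexv,ojuy] -> 14 lines: lfq hopg igo unkrd urfcd lcv lexv ojuy glq lrfqb vvdy atg zgman ovmf
Hunk 2: at line 11 remove [atg] add [jzet,cddud] -> 15 lines: lfq hopg igo unkrd urfcd lcv lexv ojuy glq lrfqb vvdy jzet cddud zgman ovmf
Hunk 3: at line 1 remove [igo] add [fjfbi,mzgjv,gil] -> 17 lines: lfq hopg fjfbi mzgjv gil unkrd urfcd lcv lexv ojuy glq lrfqb vvdy jzet cddud zgman ovmf
Hunk 4: at line 2 remove [fjfbi,mzgjv] add [cczp,wxkfw,crbn] -> 18 lines: lfq hopg cczp wxkfw crbn gil unkrd urfcd lcv lexv ojuy glq lrfqb vvdy jzet cddud zgman ovmf
Hunk 5: at line 9 remove [lexv] add [yaza,onj] -> 19 lines: lfq hopg cczp wxkfw crbn gil unkrd urfcd lcv yaza onj ojuy glq lrfqb vvdy jzet cddud zgman ovmf
Hunk 6: at line 7 remove [urfcd] add [gykx,ezi,kzeqv] -> 21 lines: lfq hopg cczp wxkfw crbn gil unkrd gykx ezi kzeqv lcv yaza onj ojuy glq lrfqb vvdy jzet cddud zgman ovmf

Answer: lfq
hopg
cczp
wxkfw
crbn
gil
unkrd
gykx
ezi
kzeqv
lcv
yaza
onj
ojuy
glq
lrfqb
vvdy
jzet
cddud
zgman
ovmf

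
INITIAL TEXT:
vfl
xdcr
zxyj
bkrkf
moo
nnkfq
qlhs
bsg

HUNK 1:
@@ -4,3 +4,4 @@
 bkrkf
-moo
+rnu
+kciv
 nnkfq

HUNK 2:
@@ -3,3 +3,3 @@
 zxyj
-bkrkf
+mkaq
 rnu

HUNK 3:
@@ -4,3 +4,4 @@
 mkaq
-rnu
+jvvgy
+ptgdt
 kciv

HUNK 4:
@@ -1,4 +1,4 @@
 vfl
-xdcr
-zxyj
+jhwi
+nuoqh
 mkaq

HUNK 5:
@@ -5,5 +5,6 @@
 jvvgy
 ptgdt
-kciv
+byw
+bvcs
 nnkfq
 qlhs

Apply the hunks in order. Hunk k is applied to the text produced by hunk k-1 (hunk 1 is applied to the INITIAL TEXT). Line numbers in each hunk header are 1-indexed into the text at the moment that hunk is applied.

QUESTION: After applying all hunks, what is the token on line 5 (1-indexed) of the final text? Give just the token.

Hunk 1: at line 4 remove [moo] add [rnu,kciv] -> 9 lines: vfl xdcr zxyj bkrkf rnu kciv nnkfq qlhs bsg
Hunk 2: at line 3 remove [bkrkf] add [mkaq] -> 9 lines: vfl xdcr zxyj mkaq rnu kciv nnkfq qlhs bsg
Hunk 3: at line 4 remove [rnu] add [jvvgy,ptgdt] -> 10 lines: vfl xdcr zxyj mkaq jvvgy ptgdt kciv nnkfq qlhs bsg
Hunk 4: at line 1 remove [xdcr,zxyj] add [jhwi,nuoqh] -> 10 lines: vfl jhwi nuoqh mkaq jvvgy ptgdt kciv nnkfq qlhs bsg
Hunk 5: at line 5 remove [kciv] add [byw,bvcs] -> 11 lines: vfl jhwi nuoqh mkaq jvvgy ptgdt byw bvcs nnkfq qlhs bsg
Final line 5: jvvgy

Answer: jvvgy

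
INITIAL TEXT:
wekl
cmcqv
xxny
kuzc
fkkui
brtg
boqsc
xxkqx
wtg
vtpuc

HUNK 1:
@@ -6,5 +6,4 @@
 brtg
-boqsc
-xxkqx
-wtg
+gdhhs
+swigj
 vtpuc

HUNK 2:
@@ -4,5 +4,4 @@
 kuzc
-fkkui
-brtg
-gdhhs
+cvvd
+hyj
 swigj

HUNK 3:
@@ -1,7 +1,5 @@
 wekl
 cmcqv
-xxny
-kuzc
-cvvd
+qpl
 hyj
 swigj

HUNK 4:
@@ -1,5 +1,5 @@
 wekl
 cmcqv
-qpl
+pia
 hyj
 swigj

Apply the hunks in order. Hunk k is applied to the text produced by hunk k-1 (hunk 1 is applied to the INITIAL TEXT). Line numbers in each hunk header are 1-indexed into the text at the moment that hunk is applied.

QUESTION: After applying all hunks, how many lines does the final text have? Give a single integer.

Answer: 6

Derivation:
Hunk 1: at line 6 remove [boqsc,xxkqx,wtg] add [gdhhs,swigj] -> 9 lines: wekl cmcqv xxny kuzc fkkui brtg gdhhs swigj vtpuc
Hunk 2: at line 4 remove [fkkui,brtg,gdhhs] add [cvvd,hyj] -> 8 lines: wekl cmcqv xxny kuzc cvvd hyj swigj vtpuc
Hunk 3: at line 1 remove [xxny,kuzc,cvvd] add [qpl] -> 6 lines: wekl cmcqv qpl hyj swigj vtpuc
Hunk 4: at line 1 remove [qpl] add [pia] -> 6 lines: wekl cmcqv pia hyj swigj vtpuc
Final line count: 6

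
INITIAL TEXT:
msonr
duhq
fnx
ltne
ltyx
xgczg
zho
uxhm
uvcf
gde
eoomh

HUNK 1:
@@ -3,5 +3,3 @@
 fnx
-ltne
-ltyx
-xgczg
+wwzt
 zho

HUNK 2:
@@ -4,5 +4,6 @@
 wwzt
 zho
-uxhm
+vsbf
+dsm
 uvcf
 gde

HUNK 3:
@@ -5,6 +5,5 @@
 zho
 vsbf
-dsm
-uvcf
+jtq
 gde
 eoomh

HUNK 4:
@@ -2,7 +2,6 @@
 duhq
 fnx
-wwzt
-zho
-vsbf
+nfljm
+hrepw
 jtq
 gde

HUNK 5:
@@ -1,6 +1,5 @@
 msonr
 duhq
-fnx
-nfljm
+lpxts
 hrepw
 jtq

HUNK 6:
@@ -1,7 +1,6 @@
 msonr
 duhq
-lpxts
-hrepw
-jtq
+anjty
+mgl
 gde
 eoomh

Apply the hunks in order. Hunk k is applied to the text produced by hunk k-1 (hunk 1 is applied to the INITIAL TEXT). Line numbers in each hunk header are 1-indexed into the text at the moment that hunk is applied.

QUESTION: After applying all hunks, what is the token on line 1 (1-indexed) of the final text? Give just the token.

Answer: msonr

Derivation:
Hunk 1: at line 3 remove [ltne,ltyx,xgczg] add [wwzt] -> 9 lines: msonr duhq fnx wwzt zho uxhm uvcf gde eoomh
Hunk 2: at line 4 remove [uxhm] add [vsbf,dsm] -> 10 lines: msonr duhq fnx wwzt zho vsbf dsm uvcf gde eoomh
Hunk 3: at line 5 remove [dsm,uvcf] add [jtq] -> 9 lines: msonr duhq fnx wwzt zho vsbf jtq gde eoomh
Hunk 4: at line 2 remove [wwzt,zho,vsbf] add [nfljm,hrepw] -> 8 lines: msonr duhq fnx nfljm hrepw jtq gde eoomh
Hunk 5: at line 1 remove [fnx,nfljm] add [lpxts] -> 7 lines: msonr duhq lpxts hrepw jtq gde eoomh
Hunk 6: at line 1 remove [lpxts,hrepw,jtq] add [anjty,mgl] -> 6 lines: msonr duhq anjty mgl gde eoomh
Final line 1: msonr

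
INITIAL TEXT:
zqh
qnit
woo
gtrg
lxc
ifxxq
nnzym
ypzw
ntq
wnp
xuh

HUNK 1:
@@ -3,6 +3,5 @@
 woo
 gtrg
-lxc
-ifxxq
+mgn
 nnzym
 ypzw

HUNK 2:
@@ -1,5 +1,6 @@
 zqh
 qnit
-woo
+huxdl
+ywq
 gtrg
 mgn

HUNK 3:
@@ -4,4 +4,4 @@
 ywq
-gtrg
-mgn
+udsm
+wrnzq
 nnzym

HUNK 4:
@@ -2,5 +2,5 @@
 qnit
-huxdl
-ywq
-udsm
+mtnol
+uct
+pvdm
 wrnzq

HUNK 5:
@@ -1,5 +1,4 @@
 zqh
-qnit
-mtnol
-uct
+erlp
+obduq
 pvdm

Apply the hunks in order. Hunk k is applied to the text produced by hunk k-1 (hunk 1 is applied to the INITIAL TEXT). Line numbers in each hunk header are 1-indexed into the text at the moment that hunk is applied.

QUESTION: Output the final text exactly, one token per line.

Hunk 1: at line 3 remove [lxc,ifxxq] add [mgn] -> 10 lines: zqh qnit woo gtrg mgn nnzym ypzw ntq wnp xuh
Hunk 2: at line 1 remove [woo] add [huxdl,ywq] -> 11 lines: zqh qnit huxdl ywq gtrg mgn nnzym ypzw ntq wnp xuh
Hunk 3: at line 4 remove [gtrg,mgn] add [udsm,wrnzq] -> 11 lines: zqh qnit huxdl ywq udsm wrnzq nnzym ypzw ntq wnp xuh
Hunk 4: at line 2 remove [huxdl,ywq,udsm] add [mtnol,uct,pvdm] -> 11 lines: zqh qnit mtnol uct pvdm wrnzq nnzym ypzw ntq wnp xuh
Hunk 5: at line 1 remove [qnit,mtnol,uct] add [erlp,obduq] -> 10 lines: zqh erlp obduq pvdm wrnzq nnzym ypzw ntq wnp xuh

Answer: zqh
erlp
obduq
pvdm
wrnzq
nnzym
ypzw
ntq
wnp
xuh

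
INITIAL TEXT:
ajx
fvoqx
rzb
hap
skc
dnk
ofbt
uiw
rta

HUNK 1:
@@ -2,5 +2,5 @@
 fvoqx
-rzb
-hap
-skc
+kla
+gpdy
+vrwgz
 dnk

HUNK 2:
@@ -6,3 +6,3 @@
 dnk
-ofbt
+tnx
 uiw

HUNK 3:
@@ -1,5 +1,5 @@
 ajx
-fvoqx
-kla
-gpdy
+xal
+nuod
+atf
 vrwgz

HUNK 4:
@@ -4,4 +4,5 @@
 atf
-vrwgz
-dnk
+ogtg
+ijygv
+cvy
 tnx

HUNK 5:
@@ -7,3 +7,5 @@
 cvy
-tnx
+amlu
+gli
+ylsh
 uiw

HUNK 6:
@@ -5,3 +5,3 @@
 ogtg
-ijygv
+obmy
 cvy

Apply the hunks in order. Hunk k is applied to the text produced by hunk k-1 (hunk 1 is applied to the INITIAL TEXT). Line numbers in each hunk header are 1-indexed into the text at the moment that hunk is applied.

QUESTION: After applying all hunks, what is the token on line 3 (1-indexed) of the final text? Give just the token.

Hunk 1: at line 2 remove [rzb,hap,skc] add [kla,gpdy,vrwgz] -> 9 lines: ajx fvoqx kla gpdy vrwgz dnk ofbt uiw rta
Hunk 2: at line 6 remove [ofbt] add [tnx] -> 9 lines: ajx fvoqx kla gpdy vrwgz dnk tnx uiw rta
Hunk 3: at line 1 remove [fvoqx,kla,gpdy] add [xal,nuod,atf] -> 9 lines: ajx xal nuod atf vrwgz dnk tnx uiw rta
Hunk 4: at line 4 remove [vrwgz,dnk] add [ogtg,ijygv,cvy] -> 10 lines: ajx xal nuod atf ogtg ijygv cvy tnx uiw rta
Hunk 5: at line 7 remove [tnx] add [amlu,gli,ylsh] -> 12 lines: ajx xal nuod atf ogtg ijygv cvy amlu gli ylsh uiw rta
Hunk 6: at line 5 remove [ijygv] add [obmy] -> 12 lines: ajx xal nuod atf ogtg obmy cvy amlu gli ylsh uiw rta
Final line 3: nuod

Answer: nuod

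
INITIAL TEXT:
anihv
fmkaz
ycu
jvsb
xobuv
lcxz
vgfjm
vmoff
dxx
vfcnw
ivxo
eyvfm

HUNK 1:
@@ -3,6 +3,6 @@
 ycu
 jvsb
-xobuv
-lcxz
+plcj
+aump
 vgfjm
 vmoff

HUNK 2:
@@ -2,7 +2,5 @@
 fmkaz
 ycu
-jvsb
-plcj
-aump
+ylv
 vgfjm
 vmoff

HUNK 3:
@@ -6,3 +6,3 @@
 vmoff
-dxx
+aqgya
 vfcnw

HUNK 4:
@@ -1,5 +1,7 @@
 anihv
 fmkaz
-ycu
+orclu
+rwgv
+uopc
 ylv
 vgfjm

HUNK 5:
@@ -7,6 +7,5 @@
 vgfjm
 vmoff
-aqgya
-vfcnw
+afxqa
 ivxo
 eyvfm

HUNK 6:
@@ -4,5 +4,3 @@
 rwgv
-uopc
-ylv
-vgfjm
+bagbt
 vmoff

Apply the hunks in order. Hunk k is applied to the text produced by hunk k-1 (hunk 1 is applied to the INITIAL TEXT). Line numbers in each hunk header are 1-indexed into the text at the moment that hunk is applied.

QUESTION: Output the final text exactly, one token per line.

Hunk 1: at line 3 remove [xobuv,lcxz] add [plcj,aump] -> 12 lines: anihv fmkaz ycu jvsb plcj aump vgfjm vmoff dxx vfcnw ivxo eyvfm
Hunk 2: at line 2 remove [jvsb,plcj,aump] add [ylv] -> 10 lines: anihv fmkaz ycu ylv vgfjm vmoff dxx vfcnw ivxo eyvfm
Hunk 3: at line 6 remove [dxx] add [aqgya] -> 10 lines: anihv fmkaz ycu ylv vgfjm vmoff aqgya vfcnw ivxo eyvfm
Hunk 4: at line 1 remove [ycu] add [orclu,rwgv,uopc] -> 12 lines: anihv fmkaz orclu rwgv uopc ylv vgfjm vmoff aqgya vfcnw ivxo eyvfm
Hunk 5: at line 7 remove [aqgya,vfcnw] add [afxqa] -> 11 lines: anihv fmkaz orclu rwgv uopc ylv vgfjm vmoff afxqa ivxo eyvfm
Hunk 6: at line 4 remove [uopc,ylv,vgfjm] add [bagbt] -> 9 lines: anihv fmkaz orclu rwgv bagbt vmoff afxqa ivxo eyvfm

Answer: anihv
fmkaz
orclu
rwgv
bagbt
vmoff
afxqa
ivxo
eyvfm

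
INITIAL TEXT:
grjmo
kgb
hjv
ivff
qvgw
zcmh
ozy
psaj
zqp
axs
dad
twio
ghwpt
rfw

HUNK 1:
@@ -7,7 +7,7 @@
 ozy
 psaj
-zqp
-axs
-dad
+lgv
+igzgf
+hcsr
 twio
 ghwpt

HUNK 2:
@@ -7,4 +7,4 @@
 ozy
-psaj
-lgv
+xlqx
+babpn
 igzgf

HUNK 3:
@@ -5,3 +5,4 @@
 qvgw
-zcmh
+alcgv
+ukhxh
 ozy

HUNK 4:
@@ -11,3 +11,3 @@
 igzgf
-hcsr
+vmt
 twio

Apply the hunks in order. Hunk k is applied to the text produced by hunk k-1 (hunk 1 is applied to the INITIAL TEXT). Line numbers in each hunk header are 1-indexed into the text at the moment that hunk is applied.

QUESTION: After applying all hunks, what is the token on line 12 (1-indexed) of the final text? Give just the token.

Answer: vmt

Derivation:
Hunk 1: at line 7 remove [zqp,axs,dad] add [lgv,igzgf,hcsr] -> 14 lines: grjmo kgb hjv ivff qvgw zcmh ozy psaj lgv igzgf hcsr twio ghwpt rfw
Hunk 2: at line 7 remove [psaj,lgv] add [xlqx,babpn] -> 14 lines: grjmo kgb hjv ivff qvgw zcmh ozy xlqx babpn igzgf hcsr twio ghwpt rfw
Hunk 3: at line 5 remove [zcmh] add [alcgv,ukhxh] -> 15 lines: grjmo kgb hjv ivff qvgw alcgv ukhxh ozy xlqx babpn igzgf hcsr twio ghwpt rfw
Hunk 4: at line 11 remove [hcsr] add [vmt] -> 15 lines: grjmo kgb hjv ivff qvgw alcgv ukhxh ozy xlqx babpn igzgf vmt twio ghwpt rfw
Final line 12: vmt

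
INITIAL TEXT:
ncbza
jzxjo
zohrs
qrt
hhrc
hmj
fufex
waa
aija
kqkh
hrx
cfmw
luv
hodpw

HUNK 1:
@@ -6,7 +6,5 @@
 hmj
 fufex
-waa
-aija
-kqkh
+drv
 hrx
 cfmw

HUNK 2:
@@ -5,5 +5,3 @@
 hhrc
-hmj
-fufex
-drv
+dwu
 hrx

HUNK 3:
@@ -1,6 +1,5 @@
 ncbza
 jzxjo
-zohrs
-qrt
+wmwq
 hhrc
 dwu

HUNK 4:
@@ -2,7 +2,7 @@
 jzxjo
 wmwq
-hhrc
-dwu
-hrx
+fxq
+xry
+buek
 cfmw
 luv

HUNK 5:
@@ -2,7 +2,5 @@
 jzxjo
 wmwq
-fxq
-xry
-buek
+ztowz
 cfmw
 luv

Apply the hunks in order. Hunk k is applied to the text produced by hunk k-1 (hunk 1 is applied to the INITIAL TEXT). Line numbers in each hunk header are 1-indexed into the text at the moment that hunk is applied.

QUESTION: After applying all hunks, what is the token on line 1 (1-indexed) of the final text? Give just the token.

Hunk 1: at line 6 remove [waa,aija,kqkh] add [drv] -> 12 lines: ncbza jzxjo zohrs qrt hhrc hmj fufex drv hrx cfmw luv hodpw
Hunk 2: at line 5 remove [hmj,fufex,drv] add [dwu] -> 10 lines: ncbza jzxjo zohrs qrt hhrc dwu hrx cfmw luv hodpw
Hunk 3: at line 1 remove [zohrs,qrt] add [wmwq] -> 9 lines: ncbza jzxjo wmwq hhrc dwu hrx cfmw luv hodpw
Hunk 4: at line 2 remove [hhrc,dwu,hrx] add [fxq,xry,buek] -> 9 lines: ncbza jzxjo wmwq fxq xry buek cfmw luv hodpw
Hunk 5: at line 2 remove [fxq,xry,buek] add [ztowz] -> 7 lines: ncbza jzxjo wmwq ztowz cfmw luv hodpw
Final line 1: ncbza

Answer: ncbza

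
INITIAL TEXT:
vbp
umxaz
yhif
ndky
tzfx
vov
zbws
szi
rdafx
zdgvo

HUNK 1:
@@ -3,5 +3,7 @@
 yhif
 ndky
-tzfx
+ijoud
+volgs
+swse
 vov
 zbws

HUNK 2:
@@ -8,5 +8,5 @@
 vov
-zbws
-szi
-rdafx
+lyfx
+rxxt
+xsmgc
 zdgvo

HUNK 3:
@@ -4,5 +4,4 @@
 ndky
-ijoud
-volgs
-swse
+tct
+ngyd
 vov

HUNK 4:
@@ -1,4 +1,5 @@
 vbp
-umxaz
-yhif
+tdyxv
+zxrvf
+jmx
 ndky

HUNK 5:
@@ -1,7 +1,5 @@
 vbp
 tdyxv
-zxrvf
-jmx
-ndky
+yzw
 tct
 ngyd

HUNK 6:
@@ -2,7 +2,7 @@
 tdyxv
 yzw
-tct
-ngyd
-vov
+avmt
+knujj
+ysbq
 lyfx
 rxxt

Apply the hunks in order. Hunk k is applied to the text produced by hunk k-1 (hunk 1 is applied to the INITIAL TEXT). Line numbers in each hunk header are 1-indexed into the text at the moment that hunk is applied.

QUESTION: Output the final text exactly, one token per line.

Answer: vbp
tdyxv
yzw
avmt
knujj
ysbq
lyfx
rxxt
xsmgc
zdgvo

Derivation:
Hunk 1: at line 3 remove [tzfx] add [ijoud,volgs,swse] -> 12 lines: vbp umxaz yhif ndky ijoud volgs swse vov zbws szi rdafx zdgvo
Hunk 2: at line 8 remove [zbws,szi,rdafx] add [lyfx,rxxt,xsmgc] -> 12 lines: vbp umxaz yhif ndky ijoud volgs swse vov lyfx rxxt xsmgc zdgvo
Hunk 3: at line 4 remove [ijoud,volgs,swse] add [tct,ngyd] -> 11 lines: vbp umxaz yhif ndky tct ngyd vov lyfx rxxt xsmgc zdgvo
Hunk 4: at line 1 remove [umxaz,yhif] add [tdyxv,zxrvf,jmx] -> 12 lines: vbp tdyxv zxrvf jmx ndky tct ngyd vov lyfx rxxt xsmgc zdgvo
Hunk 5: at line 1 remove [zxrvf,jmx,ndky] add [yzw] -> 10 lines: vbp tdyxv yzw tct ngyd vov lyfx rxxt xsmgc zdgvo
Hunk 6: at line 2 remove [tct,ngyd,vov] add [avmt,knujj,ysbq] -> 10 lines: vbp tdyxv yzw avmt knujj ysbq lyfx rxxt xsmgc zdgvo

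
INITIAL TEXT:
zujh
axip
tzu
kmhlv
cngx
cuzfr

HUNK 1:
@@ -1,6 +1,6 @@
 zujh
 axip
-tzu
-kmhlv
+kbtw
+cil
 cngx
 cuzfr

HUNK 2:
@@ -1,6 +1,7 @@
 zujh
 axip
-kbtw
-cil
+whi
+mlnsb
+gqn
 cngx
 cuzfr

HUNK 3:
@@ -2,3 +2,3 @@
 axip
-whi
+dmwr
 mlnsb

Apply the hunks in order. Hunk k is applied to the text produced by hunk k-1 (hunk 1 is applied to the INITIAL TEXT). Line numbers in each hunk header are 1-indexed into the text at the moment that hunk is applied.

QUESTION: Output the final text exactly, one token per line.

Hunk 1: at line 1 remove [tzu,kmhlv] add [kbtw,cil] -> 6 lines: zujh axip kbtw cil cngx cuzfr
Hunk 2: at line 1 remove [kbtw,cil] add [whi,mlnsb,gqn] -> 7 lines: zujh axip whi mlnsb gqn cngx cuzfr
Hunk 3: at line 2 remove [whi] add [dmwr] -> 7 lines: zujh axip dmwr mlnsb gqn cngx cuzfr

Answer: zujh
axip
dmwr
mlnsb
gqn
cngx
cuzfr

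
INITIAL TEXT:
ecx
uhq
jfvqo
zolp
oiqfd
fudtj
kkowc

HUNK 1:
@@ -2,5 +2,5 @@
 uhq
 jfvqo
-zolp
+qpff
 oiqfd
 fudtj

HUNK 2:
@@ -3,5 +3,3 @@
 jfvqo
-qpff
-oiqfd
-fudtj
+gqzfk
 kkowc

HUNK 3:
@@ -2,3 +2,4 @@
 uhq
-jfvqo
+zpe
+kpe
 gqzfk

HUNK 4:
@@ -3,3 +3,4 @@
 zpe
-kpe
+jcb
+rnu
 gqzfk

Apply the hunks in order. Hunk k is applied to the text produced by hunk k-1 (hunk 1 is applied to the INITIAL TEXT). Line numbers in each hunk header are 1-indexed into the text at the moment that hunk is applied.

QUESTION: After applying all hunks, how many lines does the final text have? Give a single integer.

Hunk 1: at line 2 remove [zolp] add [qpff] -> 7 lines: ecx uhq jfvqo qpff oiqfd fudtj kkowc
Hunk 2: at line 3 remove [qpff,oiqfd,fudtj] add [gqzfk] -> 5 lines: ecx uhq jfvqo gqzfk kkowc
Hunk 3: at line 2 remove [jfvqo] add [zpe,kpe] -> 6 lines: ecx uhq zpe kpe gqzfk kkowc
Hunk 4: at line 3 remove [kpe] add [jcb,rnu] -> 7 lines: ecx uhq zpe jcb rnu gqzfk kkowc
Final line count: 7

Answer: 7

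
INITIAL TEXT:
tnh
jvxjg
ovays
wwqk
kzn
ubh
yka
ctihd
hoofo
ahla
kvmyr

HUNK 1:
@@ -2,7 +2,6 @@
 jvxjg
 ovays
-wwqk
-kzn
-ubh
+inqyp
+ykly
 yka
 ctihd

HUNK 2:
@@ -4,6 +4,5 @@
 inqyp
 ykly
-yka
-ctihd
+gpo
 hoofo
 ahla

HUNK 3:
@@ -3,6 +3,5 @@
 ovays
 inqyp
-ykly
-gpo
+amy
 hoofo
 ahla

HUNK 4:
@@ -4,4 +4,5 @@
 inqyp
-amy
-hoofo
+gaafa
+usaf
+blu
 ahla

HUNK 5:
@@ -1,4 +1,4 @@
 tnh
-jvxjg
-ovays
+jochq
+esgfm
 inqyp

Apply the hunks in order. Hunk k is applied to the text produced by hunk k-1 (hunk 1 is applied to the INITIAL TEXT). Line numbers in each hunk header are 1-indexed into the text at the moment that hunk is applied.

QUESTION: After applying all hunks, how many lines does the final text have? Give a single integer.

Hunk 1: at line 2 remove [wwqk,kzn,ubh] add [inqyp,ykly] -> 10 lines: tnh jvxjg ovays inqyp ykly yka ctihd hoofo ahla kvmyr
Hunk 2: at line 4 remove [yka,ctihd] add [gpo] -> 9 lines: tnh jvxjg ovays inqyp ykly gpo hoofo ahla kvmyr
Hunk 3: at line 3 remove [ykly,gpo] add [amy] -> 8 lines: tnh jvxjg ovays inqyp amy hoofo ahla kvmyr
Hunk 4: at line 4 remove [amy,hoofo] add [gaafa,usaf,blu] -> 9 lines: tnh jvxjg ovays inqyp gaafa usaf blu ahla kvmyr
Hunk 5: at line 1 remove [jvxjg,ovays] add [jochq,esgfm] -> 9 lines: tnh jochq esgfm inqyp gaafa usaf blu ahla kvmyr
Final line count: 9

Answer: 9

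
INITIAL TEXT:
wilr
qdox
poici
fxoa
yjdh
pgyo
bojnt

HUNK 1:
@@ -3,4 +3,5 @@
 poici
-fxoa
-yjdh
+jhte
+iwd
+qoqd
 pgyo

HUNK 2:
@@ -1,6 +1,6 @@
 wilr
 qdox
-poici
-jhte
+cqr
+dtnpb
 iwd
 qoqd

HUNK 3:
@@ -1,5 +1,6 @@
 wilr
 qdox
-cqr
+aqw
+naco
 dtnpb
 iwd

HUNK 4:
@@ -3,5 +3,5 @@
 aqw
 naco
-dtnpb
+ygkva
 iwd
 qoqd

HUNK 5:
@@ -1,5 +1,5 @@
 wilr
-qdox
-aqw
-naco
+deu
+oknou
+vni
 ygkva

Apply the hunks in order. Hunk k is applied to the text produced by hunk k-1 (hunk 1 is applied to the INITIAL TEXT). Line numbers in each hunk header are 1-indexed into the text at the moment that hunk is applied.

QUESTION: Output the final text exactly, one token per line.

Hunk 1: at line 3 remove [fxoa,yjdh] add [jhte,iwd,qoqd] -> 8 lines: wilr qdox poici jhte iwd qoqd pgyo bojnt
Hunk 2: at line 1 remove [poici,jhte] add [cqr,dtnpb] -> 8 lines: wilr qdox cqr dtnpb iwd qoqd pgyo bojnt
Hunk 3: at line 1 remove [cqr] add [aqw,naco] -> 9 lines: wilr qdox aqw naco dtnpb iwd qoqd pgyo bojnt
Hunk 4: at line 3 remove [dtnpb] add [ygkva] -> 9 lines: wilr qdox aqw naco ygkva iwd qoqd pgyo bojnt
Hunk 5: at line 1 remove [qdox,aqw,naco] add [deu,oknou,vni] -> 9 lines: wilr deu oknou vni ygkva iwd qoqd pgyo bojnt

Answer: wilr
deu
oknou
vni
ygkva
iwd
qoqd
pgyo
bojnt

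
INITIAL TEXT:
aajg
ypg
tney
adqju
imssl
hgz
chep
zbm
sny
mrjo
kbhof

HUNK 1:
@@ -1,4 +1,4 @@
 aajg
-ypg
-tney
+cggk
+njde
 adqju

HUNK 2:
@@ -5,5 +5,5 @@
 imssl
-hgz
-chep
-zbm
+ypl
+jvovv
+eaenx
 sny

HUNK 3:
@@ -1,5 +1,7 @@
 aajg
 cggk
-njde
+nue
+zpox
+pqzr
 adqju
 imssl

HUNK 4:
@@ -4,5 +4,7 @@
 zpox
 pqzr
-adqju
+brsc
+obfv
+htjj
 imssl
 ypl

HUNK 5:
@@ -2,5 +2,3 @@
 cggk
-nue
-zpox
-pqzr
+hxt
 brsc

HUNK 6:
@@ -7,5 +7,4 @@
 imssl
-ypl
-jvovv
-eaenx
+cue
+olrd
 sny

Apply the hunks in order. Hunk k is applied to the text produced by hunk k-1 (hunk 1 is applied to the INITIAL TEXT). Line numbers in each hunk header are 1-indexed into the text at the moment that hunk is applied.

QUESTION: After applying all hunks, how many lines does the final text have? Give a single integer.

Answer: 12

Derivation:
Hunk 1: at line 1 remove [ypg,tney] add [cggk,njde] -> 11 lines: aajg cggk njde adqju imssl hgz chep zbm sny mrjo kbhof
Hunk 2: at line 5 remove [hgz,chep,zbm] add [ypl,jvovv,eaenx] -> 11 lines: aajg cggk njde adqju imssl ypl jvovv eaenx sny mrjo kbhof
Hunk 3: at line 1 remove [njde] add [nue,zpox,pqzr] -> 13 lines: aajg cggk nue zpox pqzr adqju imssl ypl jvovv eaenx sny mrjo kbhof
Hunk 4: at line 4 remove [adqju] add [brsc,obfv,htjj] -> 15 lines: aajg cggk nue zpox pqzr brsc obfv htjj imssl ypl jvovv eaenx sny mrjo kbhof
Hunk 5: at line 2 remove [nue,zpox,pqzr] add [hxt] -> 13 lines: aajg cggk hxt brsc obfv htjj imssl ypl jvovv eaenx sny mrjo kbhof
Hunk 6: at line 7 remove [ypl,jvovv,eaenx] add [cue,olrd] -> 12 lines: aajg cggk hxt brsc obfv htjj imssl cue olrd sny mrjo kbhof
Final line count: 12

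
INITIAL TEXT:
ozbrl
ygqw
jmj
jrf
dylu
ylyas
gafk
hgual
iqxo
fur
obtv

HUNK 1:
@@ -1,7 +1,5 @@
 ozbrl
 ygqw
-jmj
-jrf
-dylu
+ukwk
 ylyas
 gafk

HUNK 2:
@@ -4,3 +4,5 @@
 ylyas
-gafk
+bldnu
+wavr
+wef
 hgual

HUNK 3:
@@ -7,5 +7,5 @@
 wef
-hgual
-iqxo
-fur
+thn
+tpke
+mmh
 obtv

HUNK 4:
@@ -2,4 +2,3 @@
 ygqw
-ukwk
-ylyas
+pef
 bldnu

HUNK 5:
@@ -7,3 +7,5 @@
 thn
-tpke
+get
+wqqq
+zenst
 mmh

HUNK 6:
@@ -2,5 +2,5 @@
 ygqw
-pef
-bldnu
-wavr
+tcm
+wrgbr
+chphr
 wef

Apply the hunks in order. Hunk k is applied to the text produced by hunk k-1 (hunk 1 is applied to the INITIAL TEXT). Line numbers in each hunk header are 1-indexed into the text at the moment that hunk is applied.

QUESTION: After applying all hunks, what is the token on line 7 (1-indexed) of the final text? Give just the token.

Hunk 1: at line 1 remove [jmj,jrf,dylu] add [ukwk] -> 9 lines: ozbrl ygqw ukwk ylyas gafk hgual iqxo fur obtv
Hunk 2: at line 4 remove [gafk] add [bldnu,wavr,wef] -> 11 lines: ozbrl ygqw ukwk ylyas bldnu wavr wef hgual iqxo fur obtv
Hunk 3: at line 7 remove [hgual,iqxo,fur] add [thn,tpke,mmh] -> 11 lines: ozbrl ygqw ukwk ylyas bldnu wavr wef thn tpke mmh obtv
Hunk 4: at line 2 remove [ukwk,ylyas] add [pef] -> 10 lines: ozbrl ygqw pef bldnu wavr wef thn tpke mmh obtv
Hunk 5: at line 7 remove [tpke] add [get,wqqq,zenst] -> 12 lines: ozbrl ygqw pef bldnu wavr wef thn get wqqq zenst mmh obtv
Hunk 6: at line 2 remove [pef,bldnu,wavr] add [tcm,wrgbr,chphr] -> 12 lines: ozbrl ygqw tcm wrgbr chphr wef thn get wqqq zenst mmh obtv
Final line 7: thn

Answer: thn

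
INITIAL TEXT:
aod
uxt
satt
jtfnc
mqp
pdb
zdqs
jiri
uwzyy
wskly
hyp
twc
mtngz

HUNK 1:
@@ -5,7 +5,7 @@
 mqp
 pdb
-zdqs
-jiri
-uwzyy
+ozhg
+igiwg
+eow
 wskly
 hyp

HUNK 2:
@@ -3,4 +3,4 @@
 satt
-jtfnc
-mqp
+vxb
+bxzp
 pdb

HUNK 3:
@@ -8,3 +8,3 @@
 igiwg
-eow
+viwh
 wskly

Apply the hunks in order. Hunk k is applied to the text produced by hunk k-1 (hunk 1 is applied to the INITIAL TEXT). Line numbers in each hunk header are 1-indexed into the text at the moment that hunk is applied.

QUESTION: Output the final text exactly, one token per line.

Answer: aod
uxt
satt
vxb
bxzp
pdb
ozhg
igiwg
viwh
wskly
hyp
twc
mtngz

Derivation:
Hunk 1: at line 5 remove [zdqs,jiri,uwzyy] add [ozhg,igiwg,eow] -> 13 lines: aod uxt satt jtfnc mqp pdb ozhg igiwg eow wskly hyp twc mtngz
Hunk 2: at line 3 remove [jtfnc,mqp] add [vxb,bxzp] -> 13 lines: aod uxt satt vxb bxzp pdb ozhg igiwg eow wskly hyp twc mtngz
Hunk 3: at line 8 remove [eow] add [viwh] -> 13 lines: aod uxt satt vxb bxzp pdb ozhg igiwg viwh wskly hyp twc mtngz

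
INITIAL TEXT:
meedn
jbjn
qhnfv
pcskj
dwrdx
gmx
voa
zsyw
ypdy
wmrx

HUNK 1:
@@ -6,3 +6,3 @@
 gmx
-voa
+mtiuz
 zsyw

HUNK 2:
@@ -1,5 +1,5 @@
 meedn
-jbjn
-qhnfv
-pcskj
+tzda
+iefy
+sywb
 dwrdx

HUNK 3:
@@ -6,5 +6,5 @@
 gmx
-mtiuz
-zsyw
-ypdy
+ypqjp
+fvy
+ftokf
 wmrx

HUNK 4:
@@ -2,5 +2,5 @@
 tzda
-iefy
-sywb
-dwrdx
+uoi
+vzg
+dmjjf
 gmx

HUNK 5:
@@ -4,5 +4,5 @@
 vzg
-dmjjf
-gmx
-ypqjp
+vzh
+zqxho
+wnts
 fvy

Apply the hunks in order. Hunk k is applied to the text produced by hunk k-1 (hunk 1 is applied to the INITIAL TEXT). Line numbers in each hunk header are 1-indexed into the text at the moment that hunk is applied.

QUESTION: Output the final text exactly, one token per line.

Answer: meedn
tzda
uoi
vzg
vzh
zqxho
wnts
fvy
ftokf
wmrx

Derivation:
Hunk 1: at line 6 remove [voa] add [mtiuz] -> 10 lines: meedn jbjn qhnfv pcskj dwrdx gmx mtiuz zsyw ypdy wmrx
Hunk 2: at line 1 remove [jbjn,qhnfv,pcskj] add [tzda,iefy,sywb] -> 10 lines: meedn tzda iefy sywb dwrdx gmx mtiuz zsyw ypdy wmrx
Hunk 3: at line 6 remove [mtiuz,zsyw,ypdy] add [ypqjp,fvy,ftokf] -> 10 lines: meedn tzda iefy sywb dwrdx gmx ypqjp fvy ftokf wmrx
Hunk 4: at line 2 remove [iefy,sywb,dwrdx] add [uoi,vzg,dmjjf] -> 10 lines: meedn tzda uoi vzg dmjjf gmx ypqjp fvy ftokf wmrx
Hunk 5: at line 4 remove [dmjjf,gmx,ypqjp] add [vzh,zqxho,wnts] -> 10 lines: meedn tzda uoi vzg vzh zqxho wnts fvy ftokf wmrx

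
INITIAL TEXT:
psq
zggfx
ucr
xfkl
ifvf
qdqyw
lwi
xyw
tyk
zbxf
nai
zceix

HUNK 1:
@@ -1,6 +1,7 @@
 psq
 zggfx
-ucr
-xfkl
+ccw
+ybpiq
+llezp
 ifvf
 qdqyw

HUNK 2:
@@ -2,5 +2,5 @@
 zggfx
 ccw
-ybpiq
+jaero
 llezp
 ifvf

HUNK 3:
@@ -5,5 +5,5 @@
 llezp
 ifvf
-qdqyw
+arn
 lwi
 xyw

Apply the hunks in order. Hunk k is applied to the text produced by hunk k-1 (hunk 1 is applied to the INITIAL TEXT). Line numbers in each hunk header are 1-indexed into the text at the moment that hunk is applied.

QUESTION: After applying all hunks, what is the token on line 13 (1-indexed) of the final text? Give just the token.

Answer: zceix

Derivation:
Hunk 1: at line 1 remove [ucr,xfkl] add [ccw,ybpiq,llezp] -> 13 lines: psq zggfx ccw ybpiq llezp ifvf qdqyw lwi xyw tyk zbxf nai zceix
Hunk 2: at line 2 remove [ybpiq] add [jaero] -> 13 lines: psq zggfx ccw jaero llezp ifvf qdqyw lwi xyw tyk zbxf nai zceix
Hunk 3: at line 5 remove [qdqyw] add [arn] -> 13 lines: psq zggfx ccw jaero llezp ifvf arn lwi xyw tyk zbxf nai zceix
Final line 13: zceix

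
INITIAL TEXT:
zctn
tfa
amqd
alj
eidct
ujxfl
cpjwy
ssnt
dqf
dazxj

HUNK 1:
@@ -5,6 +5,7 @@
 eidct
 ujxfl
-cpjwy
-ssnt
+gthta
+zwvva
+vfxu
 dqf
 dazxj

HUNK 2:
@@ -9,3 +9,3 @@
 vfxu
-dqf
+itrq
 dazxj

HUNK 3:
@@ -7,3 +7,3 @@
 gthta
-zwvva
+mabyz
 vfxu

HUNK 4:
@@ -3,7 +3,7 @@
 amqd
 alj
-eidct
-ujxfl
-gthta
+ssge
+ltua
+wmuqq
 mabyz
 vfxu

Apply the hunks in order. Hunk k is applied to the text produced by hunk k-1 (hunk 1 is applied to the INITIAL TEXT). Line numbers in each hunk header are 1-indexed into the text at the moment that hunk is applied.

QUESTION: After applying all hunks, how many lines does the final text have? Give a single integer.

Answer: 11

Derivation:
Hunk 1: at line 5 remove [cpjwy,ssnt] add [gthta,zwvva,vfxu] -> 11 lines: zctn tfa amqd alj eidct ujxfl gthta zwvva vfxu dqf dazxj
Hunk 2: at line 9 remove [dqf] add [itrq] -> 11 lines: zctn tfa amqd alj eidct ujxfl gthta zwvva vfxu itrq dazxj
Hunk 3: at line 7 remove [zwvva] add [mabyz] -> 11 lines: zctn tfa amqd alj eidct ujxfl gthta mabyz vfxu itrq dazxj
Hunk 4: at line 3 remove [eidct,ujxfl,gthta] add [ssge,ltua,wmuqq] -> 11 lines: zctn tfa amqd alj ssge ltua wmuqq mabyz vfxu itrq dazxj
Final line count: 11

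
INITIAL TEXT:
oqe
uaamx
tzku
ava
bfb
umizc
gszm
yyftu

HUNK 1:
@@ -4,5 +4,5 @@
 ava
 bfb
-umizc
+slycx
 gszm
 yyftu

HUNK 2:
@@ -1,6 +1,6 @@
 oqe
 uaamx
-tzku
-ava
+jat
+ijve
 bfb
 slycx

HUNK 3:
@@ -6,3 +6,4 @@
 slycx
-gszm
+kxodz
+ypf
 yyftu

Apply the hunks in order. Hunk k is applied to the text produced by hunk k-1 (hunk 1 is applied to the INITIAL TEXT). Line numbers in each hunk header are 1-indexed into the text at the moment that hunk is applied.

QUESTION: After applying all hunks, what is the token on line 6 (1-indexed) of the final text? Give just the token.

Hunk 1: at line 4 remove [umizc] add [slycx] -> 8 lines: oqe uaamx tzku ava bfb slycx gszm yyftu
Hunk 2: at line 1 remove [tzku,ava] add [jat,ijve] -> 8 lines: oqe uaamx jat ijve bfb slycx gszm yyftu
Hunk 3: at line 6 remove [gszm] add [kxodz,ypf] -> 9 lines: oqe uaamx jat ijve bfb slycx kxodz ypf yyftu
Final line 6: slycx

Answer: slycx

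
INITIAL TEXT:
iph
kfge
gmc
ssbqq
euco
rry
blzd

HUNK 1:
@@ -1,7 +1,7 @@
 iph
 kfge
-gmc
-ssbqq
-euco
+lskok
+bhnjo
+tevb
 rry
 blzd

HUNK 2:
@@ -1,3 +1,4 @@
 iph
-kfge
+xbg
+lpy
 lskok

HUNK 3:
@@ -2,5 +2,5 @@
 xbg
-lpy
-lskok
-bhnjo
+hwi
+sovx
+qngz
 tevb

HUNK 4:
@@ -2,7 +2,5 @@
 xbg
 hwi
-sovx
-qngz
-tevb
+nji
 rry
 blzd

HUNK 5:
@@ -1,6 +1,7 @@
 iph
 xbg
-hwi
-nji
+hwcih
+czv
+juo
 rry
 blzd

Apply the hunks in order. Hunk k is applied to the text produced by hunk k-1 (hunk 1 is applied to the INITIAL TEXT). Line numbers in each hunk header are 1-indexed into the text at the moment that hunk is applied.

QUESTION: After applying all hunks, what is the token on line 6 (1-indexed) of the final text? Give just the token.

Hunk 1: at line 1 remove [gmc,ssbqq,euco] add [lskok,bhnjo,tevb] -> 7 lines: iph kfge lskok bhnjo tevb rry blzd
Hunk 2: at line 1 remove [kfge] add [xbg,lpy] -> 8 lines: iph xbg lpy lskok bhnjo tevb rry blzd
Hunk 3: at line 2 remove [lpy,lskok,bhnjo] add [hwi,sovx,qngz] -> 8 lines: iph xbg hwi sovx qngz tevb rry blzd
Hunk 4: at line 2 remove [sovx,qngz,tevb] add [nji] -> 6 lines: iph xbg hwi nji rry blzd
Hunk 5: at line 1 remove [hwi,nji] add [hwcih,czv,juo] -> 7 lines: iph xbg hwcih czv juo rry blzd
Final line 6: rry

Answer: rry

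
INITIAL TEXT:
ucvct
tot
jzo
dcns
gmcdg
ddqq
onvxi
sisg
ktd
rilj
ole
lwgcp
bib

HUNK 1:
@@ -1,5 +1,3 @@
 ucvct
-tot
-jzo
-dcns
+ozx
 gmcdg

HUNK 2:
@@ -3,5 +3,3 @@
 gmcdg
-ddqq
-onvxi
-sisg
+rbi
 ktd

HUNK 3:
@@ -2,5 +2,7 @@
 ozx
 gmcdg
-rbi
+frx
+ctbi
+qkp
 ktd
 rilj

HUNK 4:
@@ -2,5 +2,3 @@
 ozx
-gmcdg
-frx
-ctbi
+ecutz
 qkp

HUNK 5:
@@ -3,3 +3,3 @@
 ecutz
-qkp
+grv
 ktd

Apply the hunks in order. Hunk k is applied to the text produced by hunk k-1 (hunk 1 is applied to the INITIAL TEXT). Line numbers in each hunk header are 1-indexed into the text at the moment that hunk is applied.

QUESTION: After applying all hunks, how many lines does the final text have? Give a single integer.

Hunk 1: at line 1 remove [tot,jzo,dcns] add [ozx] -> 11 lines: ucvct ozx gmcdg ddqq onvxi sisg ktd rilj ole lwgcp bib
Hunk 2: at line 3 remove [ddqq,onvxi,sisg] add [rbi] -> 9 lines: ucvct ozx gmcdg rbi ktd rilj ole lwgcp bib
Hunk 3: at line 2 remove [rbi] add [frx,ctbi,qkp] -> 11 lines: ucvct ozx gmcdg frx ctbi qkp ktd rilj ole lwgcp bib
Hunk 4: at line 2 remove [gmcdg,frx,ctbi] add [ecutz] -> 9 lines: ucvct ozx ecutz qkp ktd rilj ole lwgcp bib
Hunk 5: at line 3 remove [qkp] add [grv] -> 9 lines: ucvct ozx ecutz grv ktd rilj ole lwgcp bib
Final line count: 9

Answer: 9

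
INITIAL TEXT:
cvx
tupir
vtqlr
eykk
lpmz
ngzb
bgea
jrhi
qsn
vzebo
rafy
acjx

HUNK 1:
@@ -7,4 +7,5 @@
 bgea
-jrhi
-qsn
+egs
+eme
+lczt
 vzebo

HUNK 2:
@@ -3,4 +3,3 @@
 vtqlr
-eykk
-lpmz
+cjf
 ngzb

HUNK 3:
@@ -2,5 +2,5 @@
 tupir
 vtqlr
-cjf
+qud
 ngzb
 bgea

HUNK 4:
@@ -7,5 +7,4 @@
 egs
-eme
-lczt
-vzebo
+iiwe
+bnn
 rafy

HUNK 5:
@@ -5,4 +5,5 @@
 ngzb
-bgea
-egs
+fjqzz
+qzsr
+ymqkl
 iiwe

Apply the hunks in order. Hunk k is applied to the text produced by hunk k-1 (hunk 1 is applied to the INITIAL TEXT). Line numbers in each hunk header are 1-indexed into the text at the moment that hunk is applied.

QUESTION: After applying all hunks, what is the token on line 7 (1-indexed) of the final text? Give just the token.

Answer: qzsr

Derivation:
Hunk 1: at line 7 remove [jrhi,qsn] add [egs,eme,lczt] -> 13 lines: cvx tupir vtqlr eykk lpmz ngzb bgea egs eme lczt vzebo rafy acjx
Hunk 2: at line 3 remove [eykk,lpmz] add [cjf] -> 12 lines: cvx tupir vtqlr cjf ngzb bgea egs eme lczt vzebo rafy acjx
Hunk 3: at line 2 remove [cjf] add [qud] -> 12 lines: cvx tupir vtqlr qud ngzb bgea egs eme lczt vzebo rafy acjx
Hunk 4: at line 7 remove [eme,lczt,vzebo] add [iiwe,bnn] -> 11 lines: cvx tupir vtqlr qud ngzb bgea egs iiwe bnn rafy acjx
Hunk 5: at line 5 remove [bgea,egs] add [fjqzz,qzsr,ymqkl] -> 12 lines: cvx tupir vtqlr qud ngzb fjqzz qzsr ymqkl iiwe bnn rafy acjx
Final line 7: qzsr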